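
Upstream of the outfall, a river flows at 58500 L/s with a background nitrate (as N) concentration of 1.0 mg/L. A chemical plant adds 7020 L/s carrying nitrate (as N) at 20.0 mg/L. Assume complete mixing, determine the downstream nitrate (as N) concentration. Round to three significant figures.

3.04 mg/L

After mixing, C = (58500·1.000 + 7020·20.00) / 65520 = 198900/65520 = 3.036 mg/L.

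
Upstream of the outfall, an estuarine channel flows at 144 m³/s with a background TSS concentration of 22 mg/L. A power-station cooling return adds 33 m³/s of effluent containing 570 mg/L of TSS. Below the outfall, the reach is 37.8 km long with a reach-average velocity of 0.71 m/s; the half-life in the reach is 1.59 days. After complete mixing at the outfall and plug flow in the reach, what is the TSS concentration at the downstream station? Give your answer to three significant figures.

94.9 mg/L

Mixed concentration C = ΣQC/ΣQ = (144.0·22.00 + 33.00·570.0) / 177.0 = 21980/177.0 = 124.2 mg/L.
Travel time t = 37.8·1000 / 0.71 = 53240 s = 14.79 h.
Half-life 1.59 d → k = ln 2 / 1.59 = 0.4359 d⁻¹.
Applying C = C₀e^(−kt): 124.2 × 0.7644 = 94.92 mg/L.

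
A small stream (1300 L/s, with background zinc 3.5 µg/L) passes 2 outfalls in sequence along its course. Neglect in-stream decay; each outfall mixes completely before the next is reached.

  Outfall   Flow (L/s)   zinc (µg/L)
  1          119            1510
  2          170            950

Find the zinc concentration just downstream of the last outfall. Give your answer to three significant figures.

Outfall 1: combined Q = 1419 L/s; C = (1300·3.500 + 119.0·1510)/1419 = 129.8 µg/L.
Outfall 2: combined Q = 1589 L/s; C = (1419·129.8 + 170.0·950.0)/1589 = 217.6 µg/L.

218 µg/L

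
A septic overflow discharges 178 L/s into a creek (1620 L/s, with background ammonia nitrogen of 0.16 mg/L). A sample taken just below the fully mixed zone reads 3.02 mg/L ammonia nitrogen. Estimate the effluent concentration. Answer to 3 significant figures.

Mass balance: 1620·0.1600 + 178.0·Cₑ = 1798·3.020
→ Cₑ = (1798·3.020 − 1620·0.1600) / 178.0 = 29.05 mg/L.

29.0 mg/L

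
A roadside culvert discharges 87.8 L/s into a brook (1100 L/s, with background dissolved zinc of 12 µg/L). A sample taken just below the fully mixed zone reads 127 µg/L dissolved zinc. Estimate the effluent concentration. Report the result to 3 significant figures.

1570 µg/L

Mass balance: 1100·12.00 + 87.80·Cₑ = 1188·127.0
→ Cₑ = (1188·127.0 − 1100·12.00) / 87.80 = 1568 µg/L.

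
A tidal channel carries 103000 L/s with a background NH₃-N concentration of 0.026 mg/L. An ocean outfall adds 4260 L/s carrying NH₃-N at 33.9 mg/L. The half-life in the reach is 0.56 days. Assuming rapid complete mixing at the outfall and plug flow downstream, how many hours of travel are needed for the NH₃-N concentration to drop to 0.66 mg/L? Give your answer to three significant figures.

Flow-weighted average: C = (103000·0.02600 + 4260·33.90) / 107300 = 147100/107300 = 1.371 mg/L.
Half-life 0.56 d → k = ln 2 / 0.56 = 1.238 d⁻¹.
1.371·exp(−k·t) = 0.66 → t = ln(1.371/0.66)/k = 51050 s = 14.18 h.

14.2 h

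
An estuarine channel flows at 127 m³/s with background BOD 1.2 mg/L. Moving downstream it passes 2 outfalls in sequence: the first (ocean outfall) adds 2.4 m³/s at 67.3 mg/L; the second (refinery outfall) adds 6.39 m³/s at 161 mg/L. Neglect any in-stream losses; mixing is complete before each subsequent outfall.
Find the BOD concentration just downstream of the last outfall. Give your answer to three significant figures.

9.89 mg/L

Outfall 1: combined Q = 129.4 m³/s; C = (127.0·1.200 + 2.400·67.30)/129.4 = 2.426 mg/L.
Outfall 2: combined Q = 135.8 m³/s; C = (129.4·2.426 + 6.390·161.0)/135.8 = 9.888 mg/L.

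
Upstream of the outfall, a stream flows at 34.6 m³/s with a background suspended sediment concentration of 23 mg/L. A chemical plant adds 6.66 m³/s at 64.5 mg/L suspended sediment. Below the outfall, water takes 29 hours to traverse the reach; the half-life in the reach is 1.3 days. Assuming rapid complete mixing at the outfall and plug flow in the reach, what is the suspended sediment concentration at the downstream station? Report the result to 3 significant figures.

Mass balance: C = (34.60·23.00 + 6.660·64.50) / 41.26 = 1225/41.26 = 29.70 mg/L.
Half-life 1.3 d → k = ln 2 / 1.3 = 0.5332 d⁻¹.
First-order decay: C = 29.70·exp(−k·t) = 29.70·0.5250 = 15.59 mg/L.

15.6 mg/L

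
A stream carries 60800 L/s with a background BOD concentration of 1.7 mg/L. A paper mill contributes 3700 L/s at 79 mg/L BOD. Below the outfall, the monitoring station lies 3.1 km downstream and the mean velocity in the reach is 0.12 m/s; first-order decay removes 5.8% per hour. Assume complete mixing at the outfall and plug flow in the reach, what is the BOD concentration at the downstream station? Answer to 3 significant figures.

Mixed concentration C = ΣQC/ΣQ = (60800·1.700 + 3700·79.00) / 64500 = 395700/64500 = 6.134 mg/L.
Travel time t = 3.1·1000 / 0.12 = 25830 s = 7.176 h.
5.8%/h lost → k = −ln(1 − 0.058) = 0.05975 h⁻¹.
After decay, C = 6.134 × e^(−kt) = 6.134 × 0.6513 = 3.995 mg/L.

4.00 mg/L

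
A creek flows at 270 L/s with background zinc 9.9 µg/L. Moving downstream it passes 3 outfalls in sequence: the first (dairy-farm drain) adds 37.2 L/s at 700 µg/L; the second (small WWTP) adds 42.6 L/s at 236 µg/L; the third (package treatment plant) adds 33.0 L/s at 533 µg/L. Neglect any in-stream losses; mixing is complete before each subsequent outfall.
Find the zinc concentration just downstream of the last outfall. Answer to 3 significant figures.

After outfall 1: Q = 270.0 + 37.20 = 307.2 L/s; C = (270.0·9.900 + 37.20·700.0)/307.2 = 93.47 µg/L.
After outfall 2: Q = 307.2 + 42.60 = 349.8 L/s; C = (307.2·93.47 + 42.60·236.0)/349.8 = 110.8 µg/L.
After outfall 3: Q = 349.8 + 33.00 = 382.8 L/s; C = (349.8·110.8 + 33.00·533.0)/382.8 = 147.2 µg/L.

147 µg/L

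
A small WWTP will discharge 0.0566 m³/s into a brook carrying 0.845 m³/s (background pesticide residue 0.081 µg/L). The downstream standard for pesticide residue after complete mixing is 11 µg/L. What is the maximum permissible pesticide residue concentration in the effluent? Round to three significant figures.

174 µg/L

At the limit, (Qr·Cr + Qe·Cₑ)/(Qr + Qe) = 11:
Cₑ = (0.9016·11 − 0.8450·0.08100) / 0.05660 = 174.0 µg/L.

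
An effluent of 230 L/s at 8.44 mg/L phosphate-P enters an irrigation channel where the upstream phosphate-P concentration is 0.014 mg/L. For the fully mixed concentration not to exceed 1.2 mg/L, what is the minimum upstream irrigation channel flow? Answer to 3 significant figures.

1400 L/s

Set C_mix = 1.2: (Q·0.01400 + 230.0·8.440) / (Q + 230.0) = 1.2
→ Q = 230.0·(8.440 − 1.2)/(1.2 − 0.01400) = 1404 L/s.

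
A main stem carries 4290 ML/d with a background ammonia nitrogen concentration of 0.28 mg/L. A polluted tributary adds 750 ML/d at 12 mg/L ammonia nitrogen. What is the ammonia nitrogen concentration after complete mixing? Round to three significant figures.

Flow-weighted average: C = (4290·0.2800 + 750.0·12.00) / 5040 = 10200/5040 = 2.024 mg/L.

2.02 mg/L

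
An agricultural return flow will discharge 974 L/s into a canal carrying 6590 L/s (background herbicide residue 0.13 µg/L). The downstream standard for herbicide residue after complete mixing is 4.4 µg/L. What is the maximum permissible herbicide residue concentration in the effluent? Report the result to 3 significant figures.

At the limit, (Qr·Cr + Qe·Cₑ)/(Qr + Qe) = 4.4:
Cₑ = (7564·4.4 − 6590·0.1300) / 974.0 = 33.29 µg/L.

33.3 µg/L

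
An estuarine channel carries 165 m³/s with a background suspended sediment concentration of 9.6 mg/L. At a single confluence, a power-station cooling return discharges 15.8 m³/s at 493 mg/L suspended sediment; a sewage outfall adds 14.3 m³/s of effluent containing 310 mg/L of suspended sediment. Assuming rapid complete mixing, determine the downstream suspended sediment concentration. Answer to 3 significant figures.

70.8 mg/L

Mixed concentration C = ΣQC/ΣQ = (165.0·9.600 + 15.80·493.0 + 14.30·310.0) / 195.1 = 13810/195.1 = 70.77 mg/L.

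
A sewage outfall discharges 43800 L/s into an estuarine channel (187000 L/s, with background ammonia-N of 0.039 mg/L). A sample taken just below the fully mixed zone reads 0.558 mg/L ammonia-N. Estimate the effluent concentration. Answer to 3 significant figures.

2.77 mg/L

Mass balance: 187000·0.03900 + 43800·Cₑ = 230800·0.5580
→ Cₑ = (230800·0.5580 − 187000·0.03900) / 43800 = 2.774 mg/L.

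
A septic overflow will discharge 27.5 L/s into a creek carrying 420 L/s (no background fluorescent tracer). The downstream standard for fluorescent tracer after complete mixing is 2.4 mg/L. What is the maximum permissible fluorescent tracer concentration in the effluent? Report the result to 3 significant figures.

At the limit, (Qr·Cr + Qe·Cₑ)/(Qr + Qe) = 2.4:
Cₑ = (447.5·2.4 − 420.0·0) / 27.50 = 39.05 mg/L.

39.1 mg/L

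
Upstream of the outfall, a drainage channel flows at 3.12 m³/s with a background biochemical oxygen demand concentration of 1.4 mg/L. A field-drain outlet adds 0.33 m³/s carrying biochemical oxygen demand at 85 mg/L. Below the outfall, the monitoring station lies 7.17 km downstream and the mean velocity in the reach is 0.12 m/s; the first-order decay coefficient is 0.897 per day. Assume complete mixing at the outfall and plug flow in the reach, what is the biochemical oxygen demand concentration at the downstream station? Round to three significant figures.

After mixing, C = (3.120·1.400 + 0.3300·85.00) / 3.450 = 32.42/3.450 = 9.397 mg/L.
Travel time t = 7.17·1000 / 0.12 = 59750 s = 16.60 h.
Decay over the reach: 9.397·exp(−kt) = 9.397·0.5378 = 5.053 mg/L.

5.05 mg/L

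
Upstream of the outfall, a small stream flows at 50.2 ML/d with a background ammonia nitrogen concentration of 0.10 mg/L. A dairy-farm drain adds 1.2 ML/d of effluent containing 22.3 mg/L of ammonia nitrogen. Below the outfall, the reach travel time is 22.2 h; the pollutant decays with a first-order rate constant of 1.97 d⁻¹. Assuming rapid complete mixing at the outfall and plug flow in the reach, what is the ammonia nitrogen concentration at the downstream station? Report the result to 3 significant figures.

0.100 mg/L

Mass balance: C = (50.20·0.1000 + 1.200·22.30) / 51.40 = 31.78/51.40 = 0.6183 mg/L.
Applying C = C₀e^(−kt): 0.6183 × 0.1617 = 0.09995 mg/L.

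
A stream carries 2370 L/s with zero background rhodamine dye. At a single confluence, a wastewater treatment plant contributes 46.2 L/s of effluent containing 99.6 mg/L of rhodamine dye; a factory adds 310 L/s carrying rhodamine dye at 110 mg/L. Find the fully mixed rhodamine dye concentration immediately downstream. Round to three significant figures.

After mixing, C = (2370·0 + 46.20·99.60 + 310.0·110.0) / 2726 = 38700/2726 = 14.20 mg/L.

14.2 mg/L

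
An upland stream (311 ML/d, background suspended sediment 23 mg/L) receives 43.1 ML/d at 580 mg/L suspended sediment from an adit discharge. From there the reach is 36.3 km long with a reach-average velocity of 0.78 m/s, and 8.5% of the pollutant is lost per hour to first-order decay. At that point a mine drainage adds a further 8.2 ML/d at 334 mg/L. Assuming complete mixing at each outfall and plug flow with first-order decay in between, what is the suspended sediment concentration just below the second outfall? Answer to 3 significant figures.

35.7 mg/L

Conservation of mass: C = (311.0·23.00 + 43.10·580.0) / 354.1 = 32150/354.1 = 90.80 mg/L; combined flow 354.1 ML/d.
Travel time t = 36.3·1000 / 0.78 = 46540 s = 12.93 h.
8.5%/h lost → k = −ln(1 − 0.085) = 0.08883 h⁻¹.
After decay, C = 90.80 × e^(−kt) = 90.80 × 0.3172 = 28.80 mg/L.
Second outfall: C = (354.1·28.80 + 8.200·334.0)/362.3 = 35.70 mg/L.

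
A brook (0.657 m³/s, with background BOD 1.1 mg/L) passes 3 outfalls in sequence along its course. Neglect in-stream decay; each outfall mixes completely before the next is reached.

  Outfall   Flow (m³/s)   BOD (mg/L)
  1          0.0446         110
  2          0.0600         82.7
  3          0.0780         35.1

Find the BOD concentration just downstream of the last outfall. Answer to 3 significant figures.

Below outfall 1: Q → 0.7016 m³/s, C = (0.6570·1.100 + 0.04460·110.0)/0.7016 = 8.023 mg/L.
Below outfall 2: Q → 0.7616 m³/s, C = (0.7016·8.023 + 0.06000·82.70)/0.7616 = 13.91 mg/L.
Below outfall 3: Q → 0.8396 m³/s, C = (0.7616·13.91 + 0.07800·35.10)/0.8396 = 15.87 mg/L.

15.9 mg/L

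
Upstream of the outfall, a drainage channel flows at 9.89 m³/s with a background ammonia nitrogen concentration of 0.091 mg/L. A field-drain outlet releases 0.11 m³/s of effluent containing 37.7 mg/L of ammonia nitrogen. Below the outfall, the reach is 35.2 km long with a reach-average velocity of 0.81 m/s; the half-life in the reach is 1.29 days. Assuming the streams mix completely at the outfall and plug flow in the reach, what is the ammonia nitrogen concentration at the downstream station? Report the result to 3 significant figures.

After mixing, C = (9.890·0.09100 + 0.1100·37.70) / 10.00 = 5.047/10.00 = 0.5047 mg/L.
Travel time t = 35.2·1000 / 0.81 = 43460 s = 12.07 h.
Half-life 1.29 d → k = ln 2 / 1.29 = 0.5373 d⁻¹.
After decay, C = 0.5047 × e^(−kt) = 0.5047 × 0.7632 = 0.3852 mg/L.

0.385 mg/L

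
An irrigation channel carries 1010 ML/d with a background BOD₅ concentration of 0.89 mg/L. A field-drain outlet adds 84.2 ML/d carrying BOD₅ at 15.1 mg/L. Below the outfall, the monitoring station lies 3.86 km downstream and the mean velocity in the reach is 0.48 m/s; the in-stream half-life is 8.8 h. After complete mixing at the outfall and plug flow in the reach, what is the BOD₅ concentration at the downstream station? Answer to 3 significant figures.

1.66 mg/L

After mixing, C = (1010·0.8900 + 84.20·15.10) / 1094 = 2170/1094 = 1.983 mg/L.
Travel time t = 3.86·1000 / 0.48 = 8042 s = 2.234 h.
Half-life 8.8 h → k = ln 2 / 8.8 = 0.07877 h⁻¹ = 1.890 d⁻¹.
Decay over the reach: 1.983·exp(−kt) = 1.983·0.8387 = 1.663 mg/L.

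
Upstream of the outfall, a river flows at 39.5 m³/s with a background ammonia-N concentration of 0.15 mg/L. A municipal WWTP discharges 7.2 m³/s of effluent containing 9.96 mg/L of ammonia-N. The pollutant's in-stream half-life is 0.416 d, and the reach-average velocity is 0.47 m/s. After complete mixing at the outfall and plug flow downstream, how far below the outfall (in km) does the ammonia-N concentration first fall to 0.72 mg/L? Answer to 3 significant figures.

20.4 km

Flow-weighted average: C = (39.50·0.1500 + 7.200·9.960) / 46.70 = 77.64/46.70 = 1.662 mg/L.
Half-life 0.416 d → k = ln 2 / 0.416 = 1.666 d⁻¹.
Set 1.662·exp(−k·t) = 0.72 → t = ln(1.662/0.72)/k = 43390 s = 12.05 h.
Distance = v·t = 0.47·43390 = 20390 m = 20.39 km.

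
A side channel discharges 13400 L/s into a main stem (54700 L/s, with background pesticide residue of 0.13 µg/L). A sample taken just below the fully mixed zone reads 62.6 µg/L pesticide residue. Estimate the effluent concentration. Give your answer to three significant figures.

318 µg/L

Mass balance: 54700·0.1300 + 13400·Cₑ = 68100·62.60
→ Cₑ = (68100·62.60 − 54700·0.1300) / 13400 = 317.6 µg/L.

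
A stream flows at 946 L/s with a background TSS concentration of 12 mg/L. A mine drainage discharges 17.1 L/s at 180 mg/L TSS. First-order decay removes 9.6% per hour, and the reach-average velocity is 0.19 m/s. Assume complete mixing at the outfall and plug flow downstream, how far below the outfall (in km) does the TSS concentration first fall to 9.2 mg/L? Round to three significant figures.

Conservation of mass: C = (946.0·12.00 + 17.10·180.0) / 963.1 = 14430/963.1 = 14.98 mg/L.
9.6%/h lost → k = −ln(1 − 0.096) = 0.1009 h⁻¹.
Set 14.98·exp(−k·t) = 9.2 → t = ln(14.98/9.2)/k = 17400 s = 4.832 h.
Distance = v·t = 0.19·17400 = 3305 m = 3.305 km.

3.31 km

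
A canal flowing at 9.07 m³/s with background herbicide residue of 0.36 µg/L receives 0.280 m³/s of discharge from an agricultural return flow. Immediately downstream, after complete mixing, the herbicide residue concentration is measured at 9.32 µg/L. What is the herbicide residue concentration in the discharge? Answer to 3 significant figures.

Mass balance: 9.070·0.3600 + 0.2800·Cₑ = 9.350·9.320
→ Cₑ = (9.350·9.320 − 9.070·0.3600) / 0.2800 = 299.6 µg/L.

300 µg/L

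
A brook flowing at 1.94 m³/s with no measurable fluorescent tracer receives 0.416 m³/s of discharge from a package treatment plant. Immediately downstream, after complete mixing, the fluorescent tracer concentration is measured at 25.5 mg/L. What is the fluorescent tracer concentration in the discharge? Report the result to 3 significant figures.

Mass balance: 1.940·0 + 0.4160·Cₑ = 2.356·25.50
→ Cₑ = (2.356·25.50 − 1.940·0) / 0.4160 = 144.4 mg/L.

144 mg/L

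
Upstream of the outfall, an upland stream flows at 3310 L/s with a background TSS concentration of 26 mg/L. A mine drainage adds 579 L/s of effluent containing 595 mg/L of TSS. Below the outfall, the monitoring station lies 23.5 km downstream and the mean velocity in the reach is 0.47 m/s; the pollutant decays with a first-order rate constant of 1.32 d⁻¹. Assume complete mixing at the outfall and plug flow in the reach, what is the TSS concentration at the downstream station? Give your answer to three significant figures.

51.6 mg/L

Conservation of mass: C = (3310·26.00 + 579.0·595.0) / 3889 = 430600/3889 = 110.7 mg/L.
Travel time t = 23.5·1000 / 0.47 = 50000 s = 13.89 h.
After decay, C = 110.7 × e^(−kt) = 110.7 × 0.4659 = 51.58 mg/L.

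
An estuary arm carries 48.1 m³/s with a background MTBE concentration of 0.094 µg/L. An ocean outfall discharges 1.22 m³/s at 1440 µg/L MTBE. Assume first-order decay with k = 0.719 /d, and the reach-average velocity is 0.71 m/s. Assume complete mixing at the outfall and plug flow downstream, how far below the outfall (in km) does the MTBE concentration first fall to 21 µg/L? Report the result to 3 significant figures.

45.3 km

Mixed concentration C = ΣQC/ΣQ = (48.10·0.09400 + 1.220·1440) / 49.32 = 1761/49.32 = 35.71 µg/L.
Set 35.71·exp(−k·t) = 21 → t = ln(35.71/21)/k = 63800 s = 17.72 h.
Distance = v·t = 0.71·63800 = 45300 m = 45.30 km.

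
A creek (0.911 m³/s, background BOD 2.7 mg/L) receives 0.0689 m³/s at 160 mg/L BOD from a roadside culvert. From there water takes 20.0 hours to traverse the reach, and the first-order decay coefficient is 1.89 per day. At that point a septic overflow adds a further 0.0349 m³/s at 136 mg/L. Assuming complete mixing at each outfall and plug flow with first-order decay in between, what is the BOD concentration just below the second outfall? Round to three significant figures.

7.43 mg/L

Flow-weighted average: C = (0.9110·2.700 + 0.06890·160.0) / 0.9799 = 13.48/0.9799 = 13.76 mg/L; combined flow 0.9799 m³/s.
Applying C = C₀e^(−kt): 13.76 × 0.2070 = 2.848 mg/L.
At the second outfall, C = (0.9799·2.848 + 0.03490·136.0) / (0.9799 + 0.03490) = 7.428 mg/L.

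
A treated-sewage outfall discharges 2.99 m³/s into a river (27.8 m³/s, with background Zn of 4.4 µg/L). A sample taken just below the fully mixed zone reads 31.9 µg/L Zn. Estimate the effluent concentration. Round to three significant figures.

288 µg/L

Mass balance: 27.80·4.400 + 2.990·Cₑ = 30.79·31.90
→ Cₑ = (30.79·31.90 − 27.80·4.400) / 2.990 = 287.6 µg/L.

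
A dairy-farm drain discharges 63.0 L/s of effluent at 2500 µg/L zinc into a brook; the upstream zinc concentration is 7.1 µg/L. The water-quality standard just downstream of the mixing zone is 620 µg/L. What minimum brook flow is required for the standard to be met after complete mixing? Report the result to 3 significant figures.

Set C_mix = 620: (Q·7.100 + 63.00·2500) / (Q + 63.00) = 620
→ Q = 63.00·(2500 − 620)/(620 − 7.100) = 193.2 L/s.

193 L/s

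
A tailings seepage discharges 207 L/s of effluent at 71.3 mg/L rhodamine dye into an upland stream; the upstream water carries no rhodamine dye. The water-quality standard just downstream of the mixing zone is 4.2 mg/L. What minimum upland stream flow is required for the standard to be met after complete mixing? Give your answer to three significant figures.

3310 L/s

Set C_mix = 4.2: (Q·0 + 207.0·71.30) / (Q + 207.0) = 4.2
→ Q = 207.0·(71.30 − 4.2)/(4.2 − 0) = 3307 L/s.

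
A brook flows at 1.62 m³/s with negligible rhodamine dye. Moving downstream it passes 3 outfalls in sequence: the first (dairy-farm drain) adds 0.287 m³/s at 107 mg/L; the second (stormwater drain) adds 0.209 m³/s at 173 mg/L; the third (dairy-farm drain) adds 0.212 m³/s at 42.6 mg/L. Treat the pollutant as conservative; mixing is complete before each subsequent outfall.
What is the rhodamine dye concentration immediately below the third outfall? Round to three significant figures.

After outfall 1: Q = 1.620 + 0.2870 = 1.907 m³/s; C = (1.620·0 + 0.2870·107.0)/1.907 = 16.10 mg/L.
After outfall 2: Q = 1.907 + 0.2090 = 2.116 m³/s; C = (1.907·16.10 + 0.2090·173.0)/2.116 = 31.60 mg/L.
After outfall 3: Q = 2.116 + 0.2120 = 2.328 m³/s; C = (2.116·31.60 + 0.2120·42.60)/2.328 = 32.60 mg/L.

32.6 mg/L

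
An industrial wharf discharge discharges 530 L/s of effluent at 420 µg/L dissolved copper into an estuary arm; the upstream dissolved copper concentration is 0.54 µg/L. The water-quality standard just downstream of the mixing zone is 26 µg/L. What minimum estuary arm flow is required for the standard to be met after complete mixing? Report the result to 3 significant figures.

Set C_mix = 26: (Q·0.5400 + 530.0·420.0) / (Q + 530.0) = 26
→ Q = 530.0·(420.0 − 26)/(26 − 0.5400) = 8202 L/s.

8200 L/s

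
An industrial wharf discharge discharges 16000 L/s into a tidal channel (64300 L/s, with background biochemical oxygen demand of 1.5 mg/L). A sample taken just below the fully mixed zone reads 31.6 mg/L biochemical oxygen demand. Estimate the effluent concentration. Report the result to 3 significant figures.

153 mg/L

Mass balance: 64300·1.500 + 16000·Cₑ = 80300·31.60
→ Cₑ = (80300·31.60 − 64300·1.500) / 16000 = 152.6 mg/L.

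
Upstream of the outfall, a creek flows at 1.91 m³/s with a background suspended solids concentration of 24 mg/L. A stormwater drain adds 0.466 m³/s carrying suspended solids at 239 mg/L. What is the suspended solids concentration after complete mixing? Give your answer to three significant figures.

66.2 mg/L

Mixed concentration C = ΣQC/ΣQ = (1.910·24.00 + 0.4660·239.0) / 2.376 = 157.2/2.376 = 66.17 mg/L.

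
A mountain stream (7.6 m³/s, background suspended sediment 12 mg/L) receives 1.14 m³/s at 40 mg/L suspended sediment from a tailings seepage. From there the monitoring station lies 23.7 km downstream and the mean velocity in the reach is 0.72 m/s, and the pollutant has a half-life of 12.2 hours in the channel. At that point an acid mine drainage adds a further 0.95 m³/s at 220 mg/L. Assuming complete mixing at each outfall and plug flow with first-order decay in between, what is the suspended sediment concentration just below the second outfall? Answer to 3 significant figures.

Conservation of mass: C = (7.600·12.00 + 1.140·40.00) / 8.740 = 136.8/8.740 = 15.65 mg/L; combined flow 8.740 m³/s.
Travel time t = 23.7·1000 / 0.72 = 32920 s = 9.144 h.
Half-life 12.2 h → k = ln 2 / 12.2 = 0.05682 h⁻¹ = 1.364 d⁻¹.
First-order decay: C = 15.65·exp(−k·t) = 15.65·0.5948 = 9.310 mg/L.
At the second outfall, C = (8.740·9.310 + 0.9500·220.0) / (8.740 + 0.9500) = 29.97 mg/L.

30.0 mg/L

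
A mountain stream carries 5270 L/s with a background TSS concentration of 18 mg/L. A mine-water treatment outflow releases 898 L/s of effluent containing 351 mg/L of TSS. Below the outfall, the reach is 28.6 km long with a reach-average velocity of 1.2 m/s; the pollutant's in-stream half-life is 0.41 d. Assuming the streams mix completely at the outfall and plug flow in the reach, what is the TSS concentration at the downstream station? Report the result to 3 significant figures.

41.7 mg/L

Flow-weighted average: C = (5270·18.00 + 898.0·351.0) / 6168 = 410100/6168 = 66.48 mg/L.
Travel time t = 28.6·1000 / 1.2 = 23830 s = 6.620 h.
Half-life 0.41 d → k = ln 2 / 0.41 = 1.691 d⁻¹.
After decay, C = 66.48 × e^(−kt) = 66.48 × 0.6273 = 41.70 mg/L.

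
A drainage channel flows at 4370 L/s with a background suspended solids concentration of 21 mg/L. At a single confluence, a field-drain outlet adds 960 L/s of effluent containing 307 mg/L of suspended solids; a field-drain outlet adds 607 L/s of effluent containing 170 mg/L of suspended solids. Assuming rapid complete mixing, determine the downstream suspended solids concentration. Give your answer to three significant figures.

Conservation of mass: C = (4370·21.00 + 960.0·307.0 + 607.0·170.0) / 5937 = 489700/5937 = 82.48 mg/L.

82.5 mg/L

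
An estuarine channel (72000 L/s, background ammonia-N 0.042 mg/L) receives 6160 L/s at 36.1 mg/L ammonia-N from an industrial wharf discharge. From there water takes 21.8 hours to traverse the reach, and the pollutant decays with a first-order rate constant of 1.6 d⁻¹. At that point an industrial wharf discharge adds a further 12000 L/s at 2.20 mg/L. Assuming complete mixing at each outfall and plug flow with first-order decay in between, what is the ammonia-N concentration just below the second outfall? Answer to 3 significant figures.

0.877 mg/L

Conservation of mass: C = (72000·0.04200 + 6160·36.10) / 78160 = 225400/78160 = 2.884 mg/L; combined flow 78160 L/s.
First-order decay: C = 2.884·exp(−k·t) = 2.884·0.2338 = 0.6742 mg/L.
At the second outfall, C = (78160·0.6742 + 12000·2.200) / (78160 + 12000) = 0.8773 mg/L.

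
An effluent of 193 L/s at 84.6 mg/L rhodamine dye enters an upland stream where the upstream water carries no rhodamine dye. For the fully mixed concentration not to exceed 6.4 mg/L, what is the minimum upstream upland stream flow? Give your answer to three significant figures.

Set C_mix = 6.4: (Q·0 + 193.0·84.60) / (Q + 193.0) = 6.4
→ Q = 193.0·(84.60 − 6.4)/(6.4 − 0) = 2358 L/s.

2360 L/s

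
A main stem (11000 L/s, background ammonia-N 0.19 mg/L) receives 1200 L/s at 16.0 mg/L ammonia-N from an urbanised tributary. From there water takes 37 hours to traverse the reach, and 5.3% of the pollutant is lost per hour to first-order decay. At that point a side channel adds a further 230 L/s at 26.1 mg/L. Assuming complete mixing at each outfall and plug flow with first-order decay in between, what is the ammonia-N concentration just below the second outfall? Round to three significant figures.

0.711 mg/L

After mixing, C = (11000·0.1900 + 1200·16.00) / 12200 = 21290/12200 = 1.745 mg/L; combined flow 12200 L/s.
5.3%/h lost → k = −ln(1 − 0.053) = 0.05446 h⁻¹.
Applying C = C₀e^(−kt): 1.745 × 0.1333 = 0.2327 mg/L.
Second outfall: C = (12200·0.2327 + 230.0·26.10)/12430 = 0.7113 mg/L.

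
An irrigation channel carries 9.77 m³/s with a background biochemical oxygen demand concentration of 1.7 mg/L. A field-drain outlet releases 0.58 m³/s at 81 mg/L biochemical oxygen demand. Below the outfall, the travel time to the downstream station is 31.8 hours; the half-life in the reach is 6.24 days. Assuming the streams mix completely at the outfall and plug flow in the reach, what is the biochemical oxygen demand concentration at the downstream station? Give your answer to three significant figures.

Flow-weighted average: C = (9.770·1.700 + 0.5800·81.00) / 10.35 = 63.59/10.35 = 6.144 mg/L.
Half-life 6.24 d → k = ln 2 / 6.24 = 0.1111 d⁻¹.
First-order decay: C = 6.144·exp(−k·t) = 6.144·0.8631 = 5.303 mg/L.

5.30 mg/L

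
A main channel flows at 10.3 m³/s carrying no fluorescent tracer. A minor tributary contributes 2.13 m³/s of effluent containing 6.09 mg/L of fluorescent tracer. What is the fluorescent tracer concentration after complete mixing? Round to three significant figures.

1.04 mg/L

After mixing, C = (10.30·0 + 2.130·6.090) / 12.43 = 12.97/12.43 = 1.044 mg/L.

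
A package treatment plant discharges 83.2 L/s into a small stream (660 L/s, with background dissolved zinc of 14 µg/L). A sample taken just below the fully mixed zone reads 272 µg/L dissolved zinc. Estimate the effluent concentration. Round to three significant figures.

2320 µg/L

Mass balance: 660.0·14.00 + 83.20·Cₑ = 743.2·272.0
→ Cₑ = (743.2·272.0 − 660.0·14.00) / 83.20 = 2319 µg/L.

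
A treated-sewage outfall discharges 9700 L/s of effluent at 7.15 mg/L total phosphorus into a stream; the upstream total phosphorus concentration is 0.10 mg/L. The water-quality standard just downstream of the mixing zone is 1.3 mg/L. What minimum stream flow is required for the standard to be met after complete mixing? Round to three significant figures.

47300 L/s

Set C_mix = 1.3: (Q·0.1000 + 9700·7.150) / (Q + 9700) = 1.3
→ Q = 9700·(7.150 − 1.3)/(1.3 − 0.1000) = 47290 L/s.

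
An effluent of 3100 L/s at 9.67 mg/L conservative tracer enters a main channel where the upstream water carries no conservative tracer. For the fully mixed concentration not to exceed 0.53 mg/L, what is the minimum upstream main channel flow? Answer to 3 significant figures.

53500 L/s

Set C_mix = 0.53: (Q·0 + 3100·9.670) / (Q + 3100) = 0.53
→ Q = 3100·(9.670 − 0.53)/(0.53 − 0) = 53460 L/s.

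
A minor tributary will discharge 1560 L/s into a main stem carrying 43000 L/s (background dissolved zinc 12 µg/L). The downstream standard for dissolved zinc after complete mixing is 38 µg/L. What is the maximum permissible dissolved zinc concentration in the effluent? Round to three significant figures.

At the limit, (Qr·Cr + Qe·Cₑ)/(Qr + Qe) = 38:
Cₑ = (44560·38 − 43000·12.00) / 1560 = 754.7 µg/L.

755 µg/L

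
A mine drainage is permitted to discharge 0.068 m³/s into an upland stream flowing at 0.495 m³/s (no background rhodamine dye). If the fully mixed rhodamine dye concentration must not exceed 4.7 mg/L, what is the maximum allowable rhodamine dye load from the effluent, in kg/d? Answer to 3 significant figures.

Mass balance at the limit: 0.4950·0 + 0.06800·Cₑ = 0.5630·4.7 → Cₑ = 38.91 mg/L.
Load = 0.06800 m³/s × 38.91 g/m³ × 86 400 s/d = 228.6 kg/d.

229 kg/d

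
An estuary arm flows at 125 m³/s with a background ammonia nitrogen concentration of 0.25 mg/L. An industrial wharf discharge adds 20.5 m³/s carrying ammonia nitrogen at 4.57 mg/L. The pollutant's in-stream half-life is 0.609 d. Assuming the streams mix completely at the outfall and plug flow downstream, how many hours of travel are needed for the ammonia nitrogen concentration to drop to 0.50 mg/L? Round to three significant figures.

Mass balance: C = (125.0·0.2500 + 20.50·4.570) / 145.5 = 124.9/145.5 = 0.8587 mg/L.
Half-life 0.609 d → k = ln 2 / 0.609 = 1.138 d⁻¹.
0.8587·exp(−k·t) = 0.50 → t = ln(0.8587/0.50)/k = 41050 s = 11.40 h.

11.4 h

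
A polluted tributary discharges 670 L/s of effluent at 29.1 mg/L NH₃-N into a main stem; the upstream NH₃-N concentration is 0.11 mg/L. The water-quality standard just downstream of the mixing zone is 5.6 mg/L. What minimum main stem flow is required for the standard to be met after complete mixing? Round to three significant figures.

Set C_mix = 5.6: (Q·0.1100 + 670.0·29.10) / (Q + 670.0) = 5.6
→ Q = 670.0·(29.10 − 5.6)/(5.6 − 0.1100) = 2868 L/s.

2870 L/s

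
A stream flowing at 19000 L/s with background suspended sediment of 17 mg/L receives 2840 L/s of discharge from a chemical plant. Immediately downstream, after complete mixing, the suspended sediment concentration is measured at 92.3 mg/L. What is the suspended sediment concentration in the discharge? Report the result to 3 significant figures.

596 mg/L

Mass balance: 19000·17.00 + 2840·Cₑ = 21840·92.30
→ Cₑ = (21840·92.30 − 19000·17.00) / 2840 = 596.1 mg/L.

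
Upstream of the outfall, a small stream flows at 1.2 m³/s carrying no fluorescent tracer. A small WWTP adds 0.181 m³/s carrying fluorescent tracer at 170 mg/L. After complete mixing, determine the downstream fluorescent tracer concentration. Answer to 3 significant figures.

22.3 mg/L

Mass balance: C = (1.200·0 + 0.1810·170.0) / 1.381 = 30.77/1.381 = 22.28 mg/L.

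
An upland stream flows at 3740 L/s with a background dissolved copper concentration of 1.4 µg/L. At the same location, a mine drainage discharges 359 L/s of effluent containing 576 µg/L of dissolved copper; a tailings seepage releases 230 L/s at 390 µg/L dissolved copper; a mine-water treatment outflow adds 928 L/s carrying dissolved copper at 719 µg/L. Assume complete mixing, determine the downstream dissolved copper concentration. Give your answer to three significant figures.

Conservation of mass: C = (3740·1.400 + 359.0·576.0 + 230.0·390.0 + 928.0·719.0) / 5257 = 969000/5257 = 184.3 µg/L.

184 µg/L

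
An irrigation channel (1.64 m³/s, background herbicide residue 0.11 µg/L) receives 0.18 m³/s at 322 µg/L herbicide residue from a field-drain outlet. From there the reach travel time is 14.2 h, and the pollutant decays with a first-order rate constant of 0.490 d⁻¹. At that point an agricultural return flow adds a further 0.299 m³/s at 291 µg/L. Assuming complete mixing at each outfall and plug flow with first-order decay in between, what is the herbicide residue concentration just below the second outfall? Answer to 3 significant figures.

Mass balance: C = (1.640·0.1100 + 0.1800·322.0) / 1.820 = 58.14/1.820 = 31.95 µg/L; combined flow 1.820 m³/s.
Decay over the reach: 31.95·exp(−kt) = 31.95·0.7483 = 23.91 µg/L.
At the second outfall, C = (1.820·23.91 + 0.2990·291.0) / (1.820 + 0.2990) = 61.59 µg/L.

61.6 µg/L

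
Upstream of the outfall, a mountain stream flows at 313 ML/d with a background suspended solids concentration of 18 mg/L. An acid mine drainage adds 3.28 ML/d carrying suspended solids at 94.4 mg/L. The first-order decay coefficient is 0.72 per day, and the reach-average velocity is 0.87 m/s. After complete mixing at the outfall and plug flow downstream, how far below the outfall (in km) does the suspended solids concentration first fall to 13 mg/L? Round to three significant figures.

After mixing, C = (313.0·18.00 + 3.280·94.40) / 316.3 = 5944/316.3 = 18.79 mg/L.
Set 18.79·exp(−k·t) = 13 → t = ln(18.79/13)/k = 44220 s = 12.28 h.
Distance = v·t = 0.87·44220 = 38470 m = 38.47 km.

38.5 km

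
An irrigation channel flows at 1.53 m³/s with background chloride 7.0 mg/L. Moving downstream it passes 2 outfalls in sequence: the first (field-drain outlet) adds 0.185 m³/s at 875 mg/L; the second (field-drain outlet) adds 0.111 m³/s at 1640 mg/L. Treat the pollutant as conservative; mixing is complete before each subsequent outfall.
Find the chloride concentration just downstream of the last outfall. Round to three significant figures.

Outfall 1: combined Q = 1.715 m³/s; C = (1.530·7.000 + 0.1850·875.0)/1.715 = 100.6 mg/L.
Outfall 2: combined Q = 1.826 m³/s; C = (1.715·100.6 + 0.1110·1640)/1.826 = 194.2 mg/L.

194 mg/L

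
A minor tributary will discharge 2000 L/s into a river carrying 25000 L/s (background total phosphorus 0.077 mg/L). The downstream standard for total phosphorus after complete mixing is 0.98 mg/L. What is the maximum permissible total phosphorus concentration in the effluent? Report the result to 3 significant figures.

At the limit, (Qr·Cr + Qe·Cₑ)/(Qr + Qe) = 0.98:
Cₑ = (27000·0.98 − 25000·0.07700) / 2000 = 12.27 mg/L.

12.3 mg/L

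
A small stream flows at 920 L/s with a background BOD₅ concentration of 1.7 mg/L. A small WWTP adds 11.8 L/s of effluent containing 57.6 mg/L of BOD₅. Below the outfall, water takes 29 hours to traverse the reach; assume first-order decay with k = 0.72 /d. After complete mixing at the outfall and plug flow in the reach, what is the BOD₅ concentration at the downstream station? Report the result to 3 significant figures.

Mixed concentration C = ΣQC/ΣQ = (920.0·1.700 + 11.80·57.60) / 931.8 = 2244/931.8 = 2.408 mg/L.
Decay over the reach: 2.408·exp(−kt) = 2.408·0.4190 = 1.009 mg/L.

1.01 mg/L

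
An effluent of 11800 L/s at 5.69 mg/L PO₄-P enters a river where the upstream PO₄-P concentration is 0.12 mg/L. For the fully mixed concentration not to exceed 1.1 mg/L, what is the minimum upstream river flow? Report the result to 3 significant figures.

55300 L/s

Set C_mix = 1.1: (Q·0.1200 + 11800·5.690) / (Q + 11800) = 1.1
→ Q = 11800·(5.690 − 1.1)/(1.1 − 0.1200) = 55270 L/s.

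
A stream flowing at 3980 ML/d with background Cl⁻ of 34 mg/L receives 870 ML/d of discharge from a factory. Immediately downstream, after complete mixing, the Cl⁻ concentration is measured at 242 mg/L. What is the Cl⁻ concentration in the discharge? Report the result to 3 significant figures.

Mass balance: 3980·34.00 + 870.0·Cₑ = 4850·242.0
→ Cₑ = (4850·242.0 − 3980·34.00) / 870.0 = 1194 mg/L.

1190 mg/L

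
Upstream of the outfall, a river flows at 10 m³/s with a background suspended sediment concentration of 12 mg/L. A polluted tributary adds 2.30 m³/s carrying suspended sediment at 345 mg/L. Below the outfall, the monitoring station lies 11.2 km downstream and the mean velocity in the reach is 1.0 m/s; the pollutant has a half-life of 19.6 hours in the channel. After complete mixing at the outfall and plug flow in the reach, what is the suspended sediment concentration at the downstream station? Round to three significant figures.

66.5 mg/L

After mixing, C = (10.00·12.00 + 2.300·345.0) / 12.30 = 913.5/12.30 = 74.27 mg/L.
Travel time t = 11.2·1000 / 1.0 = 11200 s = 3.111 h.
Half-life 19.6 h → k = ln 2 / 19.6 = 0.03536 h⁻¹ = 0.8488 d⁻¹.
First-order decay: C = 74.27·exp(−k·t) = 74.27·0.8958 = 66.53 mg/L.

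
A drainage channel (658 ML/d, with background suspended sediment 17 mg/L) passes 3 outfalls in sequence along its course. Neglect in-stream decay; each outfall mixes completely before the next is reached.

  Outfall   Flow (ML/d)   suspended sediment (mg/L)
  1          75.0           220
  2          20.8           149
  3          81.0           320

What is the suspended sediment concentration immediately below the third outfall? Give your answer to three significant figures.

67.9 mg/L

After outfall 1: Q = 658.0 + 75.00 = 733.0 ML/d; C = (658.0·17.00 + 75.00·220.0)/733.0 = 37.77 mg/L.
After outfall 2: Q = 733.0 + 20.80 = 753.8 ML/d; C = (733.0·37.77 + 20.80·149.0)/753.8 = 40.84 mg/L.
After outfall 3: Q = 753.8 + 81.00 = 834.8 ML/d; C = (753.8·40.84 + 81.00·320.0)/834.8 = 67.93 mg/L.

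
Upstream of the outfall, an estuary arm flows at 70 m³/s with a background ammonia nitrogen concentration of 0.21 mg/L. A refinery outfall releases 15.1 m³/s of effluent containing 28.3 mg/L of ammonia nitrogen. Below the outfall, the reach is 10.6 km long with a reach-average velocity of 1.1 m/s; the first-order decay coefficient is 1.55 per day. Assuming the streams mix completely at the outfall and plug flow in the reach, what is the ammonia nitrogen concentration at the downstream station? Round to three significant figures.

After mixing, C = (70.00·0.2100 + 15.10·28.30) / 85.10 = 442.0/85.10 = 5.194 mg/L.
Travel time t = 10.6·1000 / 1.1 = 9636 s = 2.677 h.
Decay over the reach: 5.194·exp(−kt) = 5.194·0.8412 = 4.370 mg/L.

4.37 mg/L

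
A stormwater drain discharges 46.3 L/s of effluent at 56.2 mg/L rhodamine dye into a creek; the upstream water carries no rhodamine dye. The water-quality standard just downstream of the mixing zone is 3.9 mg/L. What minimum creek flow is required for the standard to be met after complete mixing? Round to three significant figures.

Set C_mix = 3.9: (Q·0 + 46.30·56.20) / (Q + 46.30) = 3.9
→ Q = 46.30·(56.20 − 3.9)/(3.9 − 0) = 620.9 L/s.

621 L/s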